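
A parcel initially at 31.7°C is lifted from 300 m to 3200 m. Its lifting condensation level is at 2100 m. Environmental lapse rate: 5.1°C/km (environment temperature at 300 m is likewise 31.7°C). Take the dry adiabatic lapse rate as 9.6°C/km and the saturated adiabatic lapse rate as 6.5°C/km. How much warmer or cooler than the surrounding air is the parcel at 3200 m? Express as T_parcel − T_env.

Parcel:
  From 300 m to 2100 m (dry): cools by 9.6 × 1.8 = 17.28°C, giving 14.42°C.
  From 2100 m to 3200 m (saturated): cools by 6.5 × 1.1 = 7.15°C, giving 7.27°C.
Environment:
  From 300 m to 3200 m (environment): cools by 5.1 × 2.9 = 14.79°C, giving 16.91°C.
T_parcel − T_env = 7.27 − 16.91 = -9.64°C

-9.64°C (parcel cooler than environment)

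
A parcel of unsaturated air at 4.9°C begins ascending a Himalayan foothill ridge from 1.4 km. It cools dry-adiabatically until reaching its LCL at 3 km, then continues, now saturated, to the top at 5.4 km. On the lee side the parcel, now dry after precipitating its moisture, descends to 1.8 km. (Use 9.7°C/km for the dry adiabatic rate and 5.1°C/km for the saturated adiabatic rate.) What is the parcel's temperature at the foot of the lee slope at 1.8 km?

Dry to 3000 m: -9.7 × 1.6 km = -15.52°C, so T = -10.62°C.
Saturated to 5400 m: -5.1 × 2.4 km = -12.24°C, so T = -22.86°C.
Dry descent to 1800 m: +9.7 × 3.6 km = +34.92°C, so T = 12.06°C.

12.06°C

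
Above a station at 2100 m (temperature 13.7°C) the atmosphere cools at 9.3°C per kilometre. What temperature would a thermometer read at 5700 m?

-19.78°C

From 2100 m to 5700 m (environmental): cools by 9.3 × 3.6 = 33.48°C, giving -19.78°C.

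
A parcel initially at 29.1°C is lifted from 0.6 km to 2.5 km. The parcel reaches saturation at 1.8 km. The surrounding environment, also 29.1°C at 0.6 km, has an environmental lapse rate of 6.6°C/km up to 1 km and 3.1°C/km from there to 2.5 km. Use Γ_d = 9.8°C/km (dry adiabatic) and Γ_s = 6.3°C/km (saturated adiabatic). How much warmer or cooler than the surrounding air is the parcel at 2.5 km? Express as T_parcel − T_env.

Parcel:
  From 600 m to 1800 m (dry): cools by 9.8 × 1.2 = 11.76°C, giving 17.34°C.
  From 1800 m to 2500 m (saturated): cools by 6.3 × 0.7 = 4.41°C, giving 12.93°C.
Environment:
  From 600 m to 1000 m (environment, lower layer): cools by 6.6 × 0.4 = 2.64°C, giving 26.46°C.
  From 1000 m to 2500 m (environment, upper layer): cools by 3.1 × 1.5 = 4.65°C, giving 21.81°C.
T_parcel − T_env = 12.93 − 21.81 = -8.88°C

-8.88°C (parcel cooler than environment)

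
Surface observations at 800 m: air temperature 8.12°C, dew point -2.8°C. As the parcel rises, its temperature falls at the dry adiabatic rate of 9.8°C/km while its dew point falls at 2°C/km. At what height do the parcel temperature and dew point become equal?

2200 m

T and T_d converge at 9.8 − 2 = 7.8°C per km
Height above start = (8.12 − (-2.8)) / 7.8 = 1.4 km
LCL altitude = 800 m + 1400 m = 2200 m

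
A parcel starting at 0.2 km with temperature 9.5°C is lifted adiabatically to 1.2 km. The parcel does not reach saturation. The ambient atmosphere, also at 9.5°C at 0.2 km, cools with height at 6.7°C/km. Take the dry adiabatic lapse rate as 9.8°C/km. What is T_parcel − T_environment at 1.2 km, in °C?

-3.1°C (parcel cooler than environment)

Parcel:
  From 200 m to 1200 m (dry): cools by 9.8 × 1 = 9.8°C, giving -0.3°C.
Environment:
  From 200 m to 1200 m (environment): cools by 6.7 × 1 = 6.7°C, giving 2.8°C.
T_parcel − T_env = -0.3 − 2.8 = -3.1°C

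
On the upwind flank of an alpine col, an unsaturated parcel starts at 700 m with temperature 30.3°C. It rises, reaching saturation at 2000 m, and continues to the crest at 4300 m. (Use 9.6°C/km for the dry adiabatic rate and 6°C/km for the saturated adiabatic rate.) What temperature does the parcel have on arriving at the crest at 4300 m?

700–2000 m, dry: Δz = 1.3 km ⇒ ΔT = -12.48°C; T = 17.82°C
2000–4300 m, saturated: Δz = 2.3 km ⇒ ΔT = -13.8°C; T = 4.02°C

4.02°C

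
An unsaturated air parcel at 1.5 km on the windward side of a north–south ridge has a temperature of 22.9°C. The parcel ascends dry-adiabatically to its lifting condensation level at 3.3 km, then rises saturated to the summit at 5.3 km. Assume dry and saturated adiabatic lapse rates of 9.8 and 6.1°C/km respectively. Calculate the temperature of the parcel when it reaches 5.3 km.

-6.94°C

Dry to 3300 m: -9.8 × 1.8 km = -17.64°C, so T = 5.26°C.
Saturated to 5300 m: -6.1 × 2 km = -12.2°C, so T = -6.94°C.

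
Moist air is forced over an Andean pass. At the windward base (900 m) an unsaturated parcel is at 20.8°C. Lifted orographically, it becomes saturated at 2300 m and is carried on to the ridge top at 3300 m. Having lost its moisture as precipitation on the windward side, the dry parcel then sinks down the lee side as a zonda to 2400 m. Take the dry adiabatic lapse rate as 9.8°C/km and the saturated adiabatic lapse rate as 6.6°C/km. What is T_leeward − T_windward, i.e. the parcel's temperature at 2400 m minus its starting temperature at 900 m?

900 → 2300 m (dry, 9.8°C/km): ΔT = -9.8 × 1.4 = -13.72°C → T = 7.08°C
2300 → 3300 m (saturated, 6.6°C/km): ΔT = -6.6 × 1 = -6.6°C → T = 0.48°C
3300 → 2400 m (dry descent, 9.8°C/km): ΔT = +9.8 × 0.9 = +8.82°C → T = 9.3°C
Net change vs windward start: 9.3 − 20.8 = -11.5°C

-11.5°C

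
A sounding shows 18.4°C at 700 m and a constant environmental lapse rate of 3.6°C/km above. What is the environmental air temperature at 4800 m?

3.64°C

Environmental to 4800 m: -3.6 × 4.1 km = -14.76°C, so T = 3.64°C.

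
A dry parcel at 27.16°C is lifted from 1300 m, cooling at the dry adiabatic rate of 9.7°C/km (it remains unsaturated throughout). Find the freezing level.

Height above start = (27.16 − 0) / 9.7 = 2.8 km
Altitude = 1300 m + 2800 m = 4100 m

4100 m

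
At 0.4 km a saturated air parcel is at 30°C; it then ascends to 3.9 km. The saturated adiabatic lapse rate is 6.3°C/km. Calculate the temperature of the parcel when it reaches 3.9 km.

7.95°C

Saturated adiabatic to 3900 m: -6.3 × 3.5 km = -22.05°C, so T = 7.95°C.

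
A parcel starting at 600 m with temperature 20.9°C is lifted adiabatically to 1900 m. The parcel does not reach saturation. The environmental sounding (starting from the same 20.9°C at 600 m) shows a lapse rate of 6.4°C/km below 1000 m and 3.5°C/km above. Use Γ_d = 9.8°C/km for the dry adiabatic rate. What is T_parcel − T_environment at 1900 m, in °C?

Parcel:
  600–1900 m, dry: Δz = 1.3 km ⇒ ΔT = -12.74°C; T = 8.16°C
Environment:
  600–1000 m, environment, lower layer: Δz = 0.4 km ⇒ ΔT = -2.56°C; T = 18.34°C
  1000–1900 m, environment, upper layer: Δz = 0.9 km ⇒ ΔT = -3.15°C; T = 15.19°C
T_parcel − T_env = 8.16 − 15.19 = -7.03°C

-7.03°C (parcel cooler than environment)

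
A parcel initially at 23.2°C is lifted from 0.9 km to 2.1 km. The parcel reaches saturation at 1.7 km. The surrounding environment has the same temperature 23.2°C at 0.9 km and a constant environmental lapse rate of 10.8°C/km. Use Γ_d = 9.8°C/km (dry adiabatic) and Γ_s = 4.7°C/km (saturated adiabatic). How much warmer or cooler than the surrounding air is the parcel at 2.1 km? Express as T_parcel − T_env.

+3.24°C (parcel warmer than environment)

Parcel:
  From 900 m to 1700 m (dry): cools by 9.8 × 0.8 = 7.84°C, giving 15.36°C.
  From 1700 m to 2100 m (saturated): cools by 4.7 × 0.4 = 1.88°C, giving 13.48°C.
Environment:
  From 900 m to 2100 m (environment): cools by 10.8 × 1.2 = 12.96°C, giving 10.24°C.
T_parcel − T_env = 13.48 − 10.24 = +3.24°C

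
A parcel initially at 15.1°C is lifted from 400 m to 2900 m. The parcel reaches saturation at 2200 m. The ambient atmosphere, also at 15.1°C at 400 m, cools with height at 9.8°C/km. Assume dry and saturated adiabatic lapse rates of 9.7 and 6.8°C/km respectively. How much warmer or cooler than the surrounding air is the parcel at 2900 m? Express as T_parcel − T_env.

Parcel:
  400–2200 m, dry: Δz = 1.8 km ⇒ ΔT = -17.46°C; T = -2.36°C
  2200–2900 m, saturated: Δz = 0.7 km ⇒ ΔT = -4.76°C; T = -7.12°C
Environment:
  400–2900 m, environment: Δz = 2.5 km ⇒ ΔT = -24.5°C; T = -9.4°C
T_parcel − T_env = -7.12 − (-9.4) = +2.28°C

+2.28°C (parcel warmer than environment)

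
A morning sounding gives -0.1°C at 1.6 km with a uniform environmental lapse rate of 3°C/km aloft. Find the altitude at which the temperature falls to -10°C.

Height above start = (-0.1 − (-10)) / 3 = 3.3 km
Altitude = 1600 m + 3300 m = 4900 m

4.9 km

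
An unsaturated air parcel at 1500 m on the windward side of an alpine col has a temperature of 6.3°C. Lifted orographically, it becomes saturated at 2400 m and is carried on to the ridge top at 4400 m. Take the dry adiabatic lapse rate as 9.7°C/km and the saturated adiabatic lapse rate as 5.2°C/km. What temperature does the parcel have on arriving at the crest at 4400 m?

1500–2400 m, dry: Δz = 0.9 km ⇒ ΔT = -8.73°C; T = -2.43°C
2400–4400 m, saturated: Δz = 2 km ⇒ ΔT = -10.4°C; T = -12.83°C

-12.83°C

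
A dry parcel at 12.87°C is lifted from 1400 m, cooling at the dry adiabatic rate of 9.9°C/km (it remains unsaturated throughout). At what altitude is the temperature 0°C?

Height above start = (12.87 − 0) / 9.9 = 1.3 km
Altitude = 1400 m + 1300 m = 2700 m

2700 m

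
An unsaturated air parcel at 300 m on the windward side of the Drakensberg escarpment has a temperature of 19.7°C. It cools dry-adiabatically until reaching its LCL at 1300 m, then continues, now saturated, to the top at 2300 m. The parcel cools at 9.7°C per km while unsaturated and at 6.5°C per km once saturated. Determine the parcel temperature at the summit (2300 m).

300 → 1300 m (dry, 9.7°C/km): ΔT = -9.7 × 1 = -9.7°C → T = 10°C
1300 → 2300 m (saturated, 6.5°C/km): ΔT = -6.5 × 1 = -6.5°C → T = 3.5°C

3.5°C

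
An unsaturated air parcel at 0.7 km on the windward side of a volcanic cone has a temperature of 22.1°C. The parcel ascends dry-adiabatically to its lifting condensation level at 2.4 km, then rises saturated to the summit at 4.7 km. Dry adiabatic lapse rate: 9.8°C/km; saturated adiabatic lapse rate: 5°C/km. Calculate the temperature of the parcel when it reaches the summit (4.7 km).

700 → 2400 m (dry, 9.8°C/km): ΔT = -9.8 × 1.7 = -16.66°C → T = 5.44°C
2400 → 4700 m (saturated, 5°C/km): ΔT = -5 × 2.3 = -11.5°C → T = -6.06°C

-6.06°C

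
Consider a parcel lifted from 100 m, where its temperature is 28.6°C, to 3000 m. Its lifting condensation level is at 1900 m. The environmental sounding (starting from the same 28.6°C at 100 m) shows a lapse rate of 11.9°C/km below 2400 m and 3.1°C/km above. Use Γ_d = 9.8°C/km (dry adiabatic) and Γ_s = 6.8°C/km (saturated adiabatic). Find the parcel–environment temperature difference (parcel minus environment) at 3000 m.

+4.11°C (parcel warmer than environment)

Parcel:
  From 100 m to 1900 m (dry): cools by 9.8 × 1.8 = 17.64°C, giving 10.96°C.
  From 1900 m to 3000 m (saturated): cools by 6.8 × 1.1 = 7.48°C, giving 3.48°C.
Environment:
  From 100 m to 2400 m (environment, lower layer): cools by 11.9 × 2.3 = 27.37°C, giving 1.23°C.
  From 2400 m to 3000 m (environment, upper layer): cools by 3.1 × 0.6 = 1.86°C, giving -0.63°C.
T_parcel − T_env = 3.48 − (-0.63) = +4.11°C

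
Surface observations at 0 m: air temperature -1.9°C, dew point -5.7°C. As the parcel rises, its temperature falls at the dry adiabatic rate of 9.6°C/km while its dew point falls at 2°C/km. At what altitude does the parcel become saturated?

T and T_d converge at 9.6 − 2 = 7.6°C per km
Height above start = (-1.9 − (-5.7)) / 7.6 = 0.5 km
LCL altitude = 0 m + 500 m = 500 m

500 m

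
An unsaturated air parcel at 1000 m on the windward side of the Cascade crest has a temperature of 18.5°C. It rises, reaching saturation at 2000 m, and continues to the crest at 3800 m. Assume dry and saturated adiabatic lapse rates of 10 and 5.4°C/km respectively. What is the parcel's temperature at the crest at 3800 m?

1000–2000 m, dry: Δz = 1 km ⇒ ΔT = -10°C; T = 8.5°C
2000–3800 m, saturated: Δz = 1.8 km ⇒ ΔT = -9.72°C; T = -1.22°C

-1.22°C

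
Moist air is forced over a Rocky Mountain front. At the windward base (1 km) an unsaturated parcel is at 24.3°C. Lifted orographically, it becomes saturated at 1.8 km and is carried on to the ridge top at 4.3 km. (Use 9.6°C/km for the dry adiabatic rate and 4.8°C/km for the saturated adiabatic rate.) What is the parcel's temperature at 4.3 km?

1000 → 1800 m (dry, 9.6°C/km): ΔT = -9.6 × 0.8 = -7.68°C → T = 16.62°C
1800 → 4300 m (saturated, 4.8°C/km): ΔT = -4.8 × 2.5 = -12°C → T = 4.62°C

4.62°C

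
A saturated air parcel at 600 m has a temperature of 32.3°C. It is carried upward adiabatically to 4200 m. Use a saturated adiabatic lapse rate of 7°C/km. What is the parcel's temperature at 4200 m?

7.1°C

600–4200 m, saturated adiabatic: Δz = 3.6 km ⇒ ΔT = -25.2°C; T = 7.1°C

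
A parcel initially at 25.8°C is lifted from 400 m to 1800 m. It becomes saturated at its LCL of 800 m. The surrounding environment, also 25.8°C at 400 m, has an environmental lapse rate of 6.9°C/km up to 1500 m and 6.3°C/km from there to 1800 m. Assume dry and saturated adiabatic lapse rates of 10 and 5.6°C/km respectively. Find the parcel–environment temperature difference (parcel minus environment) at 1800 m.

Parcel:
  From 400 m to 800 m (dry): cools by 10 × 0.4 = 4°C, giving 21.8°C.
  From 800 m to 1800 m (saturated): cools by 5.6 × 1 = 5.6°C, giving 16.2°C.
Environment:
  From 400 m to 1500 m (environment, lower layer): cools by 6.9 × 1.1 = 7.59°C, giving 18.21°C.
  From 1500 m to 1800 m (environment, upper layer): cools by 6.3 × 0.3 = 1.89°C, giving 16.32°C.
T_parcel − T_env = 16.2 − 16.32 = -0.12°C

-0.12°C (parcel cooler than environment)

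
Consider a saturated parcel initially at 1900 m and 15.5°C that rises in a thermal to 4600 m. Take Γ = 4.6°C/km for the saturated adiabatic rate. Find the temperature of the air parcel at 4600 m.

From 1900 m to 4600 m (saturated adiabatic): cools by 4.6 × 2.7 = 12.42°C, giving 3.08°C.

3.08°C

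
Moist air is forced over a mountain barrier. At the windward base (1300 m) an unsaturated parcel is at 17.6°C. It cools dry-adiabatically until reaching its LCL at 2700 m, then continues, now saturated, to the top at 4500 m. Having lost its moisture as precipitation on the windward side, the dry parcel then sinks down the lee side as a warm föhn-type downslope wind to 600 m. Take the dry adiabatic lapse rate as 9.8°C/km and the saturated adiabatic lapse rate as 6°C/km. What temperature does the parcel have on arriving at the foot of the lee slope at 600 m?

31.3°C

From 1300 m to 2700 m (dry): cools by 9.8 × 1.4 = 13.72°C, giving 3.88°C.
From 2700 m to 4500 m (saturated): cools by 6 × 1.8 = 10.8°C, giving -6.92°C.
From 4500 m to 600 m (dry descent): warms by 9.8 × 3.9 = 38.22°C, giving 31.3°C.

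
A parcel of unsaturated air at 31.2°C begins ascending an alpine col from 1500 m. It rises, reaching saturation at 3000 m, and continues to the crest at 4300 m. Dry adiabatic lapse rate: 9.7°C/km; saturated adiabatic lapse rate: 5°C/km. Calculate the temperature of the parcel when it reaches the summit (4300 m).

Dry to 3000 m: -9.7 × 1.5 km = -14.55°C, so T = 16.65°C.
Saturated to 4300 m: -5 × 1.3 km = -6.5°C, so T = 10.15°C.

10.15°C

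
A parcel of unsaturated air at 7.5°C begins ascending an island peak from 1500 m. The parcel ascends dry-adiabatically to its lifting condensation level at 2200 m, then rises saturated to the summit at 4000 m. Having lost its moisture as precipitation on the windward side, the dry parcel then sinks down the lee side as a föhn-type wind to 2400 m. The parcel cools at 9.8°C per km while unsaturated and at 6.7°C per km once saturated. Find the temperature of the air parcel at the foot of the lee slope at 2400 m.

Dry to 2200 m: -9.8 × 0.7 km = -6.86°C, so T = 0.64°C.
Saturated to 4000 m: -6.7 × 1.8 km = -12.06°C, so T = -11.42°C.
Dry descent to 2400 m: +9.8 × 1.6 km = +15.68°C, so T = 4.26°C.

4.26°C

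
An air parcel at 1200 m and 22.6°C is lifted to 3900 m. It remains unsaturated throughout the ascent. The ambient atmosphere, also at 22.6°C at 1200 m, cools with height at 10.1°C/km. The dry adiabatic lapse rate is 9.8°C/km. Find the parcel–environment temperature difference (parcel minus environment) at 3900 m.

Parcel:
  Dry to 3900 m: -9.8 × 2.7 km = -26.46°C, so T = -3.86°C.
Environment:
  Environment to 3900 m: -10.1 × 2.7 km = -27.27°C, so T = -4.67°C.
T_parcel − T_env = -3.86 − (-4.67) = +0.81°C

+0.81°C (parcel warmer than environment)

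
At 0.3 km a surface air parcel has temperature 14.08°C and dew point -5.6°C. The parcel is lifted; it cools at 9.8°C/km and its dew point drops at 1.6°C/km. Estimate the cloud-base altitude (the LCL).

T and T_d converge at 9.8 − 1.6 = 8.2°C per km
Height above start = (14.08 − (-5.6)) / 8.2 = 2.4 km
LCL altitude = 300 m + 2400 m = 2700 m

2.7 km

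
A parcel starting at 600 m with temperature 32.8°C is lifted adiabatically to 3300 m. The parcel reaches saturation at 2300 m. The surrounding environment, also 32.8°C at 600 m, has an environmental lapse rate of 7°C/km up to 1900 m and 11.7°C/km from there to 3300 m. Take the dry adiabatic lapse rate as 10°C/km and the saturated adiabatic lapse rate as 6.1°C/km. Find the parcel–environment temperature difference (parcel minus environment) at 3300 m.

+2.38°C (parcel warmer than environment)

Parcel:
  600–2300 m, dry: Δz = 1.7 km ⇒ ΔT = -17°C; T = 15.8°C
  2300–3300 m, saturated: Δz = 1 km ⇒ ΔT = -6.1°C; T = 9.7°C
Environment:
  600–1900 m, environment, lower layer: Δz = 1.3 km ⇒ ΔT = -9.1°C; T = 23.7°C
  1900–3300 m, environment, upper layer: Δz = 1.4 km ⇒ ΔT = -16.38°C; T = 7.32°C
T_parcel − T_env = 9.7 − 7.32 = +2.38°C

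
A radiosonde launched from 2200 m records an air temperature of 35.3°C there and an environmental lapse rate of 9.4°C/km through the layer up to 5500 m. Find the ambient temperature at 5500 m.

4.28°C

From 2200 m to 5500 m (environmental): cools by 9.4 × 3.3 = 31.02°C, giving 4.28°C.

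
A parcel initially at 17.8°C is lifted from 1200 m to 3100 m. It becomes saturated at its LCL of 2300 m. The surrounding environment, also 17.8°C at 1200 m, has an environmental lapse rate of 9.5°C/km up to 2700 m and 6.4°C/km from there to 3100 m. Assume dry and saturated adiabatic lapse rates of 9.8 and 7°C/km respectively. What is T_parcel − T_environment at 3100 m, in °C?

+0.43°C (parcel warmer than environment)

Parcel:
  1200–2300 m, dry: Δz = 1.1 km ⇒ ΔT = -10.78°C; T = 7.02°C
  2300–3100 m, saturated: Δz = 0.8 km ⇒ ΔT = -5.6°C; T = 1.42°C
Environment:
  1200–2700 m, environment, lower layer: Δz = 1.5 km ⇒ ΔT = -14.25°C; T = 3.55°C
  2700–3100 m, environment, upper layer: Δz = 0.4 km ⇒ ΔT = -2.56°C; T = 0.99°C
T_parcel − T_env = 1.42 − 0.99 = +0.43°C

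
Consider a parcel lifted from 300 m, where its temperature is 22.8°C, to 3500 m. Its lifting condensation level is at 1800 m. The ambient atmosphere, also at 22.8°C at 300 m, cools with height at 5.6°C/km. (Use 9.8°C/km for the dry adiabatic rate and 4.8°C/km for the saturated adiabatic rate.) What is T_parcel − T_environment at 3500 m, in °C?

Parcel:
  300 → 1800 m (dry, 9.8°C/km): ΔT = -9.8 × 1.5 = -14.7°C → T = 8.1°C
  1800 → 3500 m (saturated, 4.8°C/km): ΔT = -4.8 × 1.7 = -8.16°C → T = -0.06°C
Environment:
  300 → 3500 m (environment, 5.6°C/km): ΔT = -5.6 × 3.2 = -17.92°C → T = 4.88°C
T_parcel − T_env = -0.06 − 4.88 = -4.94°C

-4.94°C (parcel cooler than environment)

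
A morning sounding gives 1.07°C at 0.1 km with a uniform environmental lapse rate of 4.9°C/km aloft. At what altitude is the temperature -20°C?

4.4 km

Height above start = (1.07 − (-20)) / 4.9 = 4.3 km
Altitude = 100 m + 4300 m = 4400 m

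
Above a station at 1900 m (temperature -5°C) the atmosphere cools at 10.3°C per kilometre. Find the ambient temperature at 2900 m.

-15.3°C

From 1900 m to 2900 m (environmental): cools by 10.3 × 1 = 10.3°C, giving -15.3°C.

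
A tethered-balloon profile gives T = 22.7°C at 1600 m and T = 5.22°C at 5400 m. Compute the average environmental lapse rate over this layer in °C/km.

4.6°C/km

Γ = −ΔT/Δz = (22.7 − 5.22) / (5400 − 1600) m
  = 17.48°C / 3.8 km = 4.6°C/km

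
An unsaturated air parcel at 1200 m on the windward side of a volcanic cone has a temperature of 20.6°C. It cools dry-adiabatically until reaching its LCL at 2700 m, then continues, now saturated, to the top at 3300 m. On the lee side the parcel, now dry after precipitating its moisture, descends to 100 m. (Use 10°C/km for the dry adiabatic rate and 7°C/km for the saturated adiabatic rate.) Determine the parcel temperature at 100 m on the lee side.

33.4°C

Dry to 2700 m: -10 × 1.5 km = -15°C, so T = 5.6°C.
Saturated to 3300 m: -7 × 0.6 km = -4.2°C, so T = 1.4°C.
Dry descent to 100 m: +10 × 3.2 km = +32°C, so T = 33.4°C.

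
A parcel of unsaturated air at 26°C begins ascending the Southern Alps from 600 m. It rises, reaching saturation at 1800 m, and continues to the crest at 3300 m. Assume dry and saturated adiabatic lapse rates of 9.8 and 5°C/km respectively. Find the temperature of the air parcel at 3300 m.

6.74°C

600–1800 m, dry: Δz = 1.2 km ⇒ ΔT = -11.76°C; T = 14.24°C
1800–3300 m, saturated: Δz = 1.5 km ⇒ ΔT = -7.5°C; T = 6.74°C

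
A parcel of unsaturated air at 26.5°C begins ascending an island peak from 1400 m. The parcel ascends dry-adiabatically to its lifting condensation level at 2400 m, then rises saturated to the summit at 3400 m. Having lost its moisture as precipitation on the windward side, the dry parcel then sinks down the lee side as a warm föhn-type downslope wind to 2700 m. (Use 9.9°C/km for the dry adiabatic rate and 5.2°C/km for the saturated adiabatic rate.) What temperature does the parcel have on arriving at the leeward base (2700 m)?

1400–2400 m, dry: Δz = 1 km ⇒ ΔT = -9.9°C; T = 16.6°C
2400–3400 m, saturated: Δz = 1 km ⇒ ΔT = -5.2°C; T = 11.4°C
3400–2700 m, dry descent: Δz = 0.7 km ⇒ ΔT = +6.93°C; T = 18.33°C

18.33°C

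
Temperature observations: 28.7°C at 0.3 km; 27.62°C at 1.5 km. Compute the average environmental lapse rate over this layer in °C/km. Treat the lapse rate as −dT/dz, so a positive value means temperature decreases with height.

0.9°C/km

Γ = −ΔT/Δz = (28.7 − 27.62) / (1500 − 300) m
  = 1.08°C / 1.2 km = 0.9°C/km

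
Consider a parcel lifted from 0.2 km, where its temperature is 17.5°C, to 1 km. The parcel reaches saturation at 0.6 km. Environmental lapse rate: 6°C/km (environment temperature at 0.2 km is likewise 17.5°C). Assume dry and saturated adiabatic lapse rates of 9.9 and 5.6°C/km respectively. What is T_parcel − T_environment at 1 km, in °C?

-1.4°C (parcel cooler than environment)

Parcel:
  200 → 600 m (dry, 9.9°C/km): ΔT = -9.9 × 0.4 = -3.96°C → T = 13.54°C
  600 → 1000 m (saturated, 5.6°C/km): ΔT = -5.6 × 0.4 = -2.24°C → T = 11.3°C
Environment:
  200 → 1000 m (environment, 6°C/km): ΔT = -6 × 0.8 = -4.8°C → T = 12.7°C
T_parcel − T_env = 11.3 − 12.7 = -1.4°C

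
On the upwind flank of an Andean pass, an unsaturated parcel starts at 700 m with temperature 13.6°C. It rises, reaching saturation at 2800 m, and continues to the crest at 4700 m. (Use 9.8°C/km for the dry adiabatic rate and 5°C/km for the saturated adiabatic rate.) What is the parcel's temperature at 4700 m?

700–2800 m, dry: Δz = 2.1 km ⇒ ΔT = -20.58°C; T = -6.98°C
2800–4700 m, saturated: Δz = 1.9 km ⇒ ΔT = -9.5°C; T = -16.48°C

-16.48°C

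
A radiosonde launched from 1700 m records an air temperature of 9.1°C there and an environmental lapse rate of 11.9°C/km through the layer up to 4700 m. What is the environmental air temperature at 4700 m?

1700–4700 m, environmental: Δz = 3 km ⇒ ΔT = -35.7°C; T = -26.6°C

-26.6°C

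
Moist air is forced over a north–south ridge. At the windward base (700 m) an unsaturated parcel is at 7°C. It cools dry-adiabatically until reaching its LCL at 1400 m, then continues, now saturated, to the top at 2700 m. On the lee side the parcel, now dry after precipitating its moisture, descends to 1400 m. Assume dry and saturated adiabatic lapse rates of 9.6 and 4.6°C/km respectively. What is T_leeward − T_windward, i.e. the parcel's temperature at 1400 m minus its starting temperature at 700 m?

-0.22°C

Dry to 1400 m: -9.6 × 0.7 km = -6.72°C, so T = 0.28°C.
Saturated to 2700 m: -4.6 × 1.3 km = -5.98°C, so T = -5.7°C.
Dry descent to 1400 m: +9.6 × 1.3 km = +12.48°C, so T = 6.78°C.
Net change vs windward start: 6.78 − 7 = -0.22°C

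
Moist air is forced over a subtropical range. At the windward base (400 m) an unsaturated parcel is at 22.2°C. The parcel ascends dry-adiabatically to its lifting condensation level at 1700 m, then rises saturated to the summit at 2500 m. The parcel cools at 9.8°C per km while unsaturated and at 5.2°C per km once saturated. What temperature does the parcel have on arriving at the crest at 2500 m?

5.3°C

400 → 1700 m (dry, 9.8°C/km): ΔT = -9.8 × 1.3 = -12.74°C → T = 9.46°C
1700 → 2500 m (saturated, 5.2°C/km): ΔT = -5.2 × 0.8 = -4.16°C → T = 5.3°C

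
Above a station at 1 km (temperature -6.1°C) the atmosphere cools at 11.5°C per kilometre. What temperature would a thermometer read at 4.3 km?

From 1000 m to 4300 m (environmental): cools by 11.5 × 3.3 = 37.95°C, giving -44.05°C.

-44.05°C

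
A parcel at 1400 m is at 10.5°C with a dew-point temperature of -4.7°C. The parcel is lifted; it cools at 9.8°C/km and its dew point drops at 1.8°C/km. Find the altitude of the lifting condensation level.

T and T_d converge at 9.8 − 1.8 = 8°C per km
Height above start = (10.5 − (-4.7)) / 8 = 1.9 km
LCL altitude = 1400 m + 1900 m = 3300 m

3300 m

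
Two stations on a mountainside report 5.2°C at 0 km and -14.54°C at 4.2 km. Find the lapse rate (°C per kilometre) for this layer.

4.7°C/km

Γ = −ΔT/Δz = (5.2 − (-14.54)) / (4200 − 0) m
  = 19.74°C / 4.2 km = 4.7°C/km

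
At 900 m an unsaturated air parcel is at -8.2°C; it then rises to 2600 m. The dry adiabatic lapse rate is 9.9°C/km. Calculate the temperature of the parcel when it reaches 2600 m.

Dry adiabatic to 2600 m: -9.9 × 1.7 km = -16.83°C, so T = -25.03°C.

-25.03°C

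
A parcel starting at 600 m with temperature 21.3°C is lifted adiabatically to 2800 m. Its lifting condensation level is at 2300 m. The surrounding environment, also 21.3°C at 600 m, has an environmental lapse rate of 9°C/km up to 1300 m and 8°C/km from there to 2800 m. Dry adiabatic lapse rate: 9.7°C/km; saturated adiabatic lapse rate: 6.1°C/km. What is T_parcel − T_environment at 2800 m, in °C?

Parcel:
  Dry to 2300 m: -9.7 × 1.7 km = -16.49°C, so T = 4.81°C.
  Saturated to 2800 m: -6.1 × 0.5 km = -3.05°C, so T = 1.76°C.
Environment:
  Environment, lower layer to 1300 m: -9 × 0.7 km = -6.3°C, so T = 15°C.
  Environment, upper layer to 2800 m: -8 × 1.5 km = -12°C, so T = 3°C.
T_parcel − T_env = 1.76 − 3 = -1.24°C

-1.24°C (parcel cooler than environment)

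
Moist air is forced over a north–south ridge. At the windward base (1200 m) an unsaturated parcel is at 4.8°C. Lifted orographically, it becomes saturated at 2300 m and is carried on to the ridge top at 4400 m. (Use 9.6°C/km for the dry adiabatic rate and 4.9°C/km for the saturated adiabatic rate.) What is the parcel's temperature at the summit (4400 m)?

-16.05°C

1200–2300 m, dry: Δz = 1.1 km ⇒ ΔT = -10.56°C; T = -5.76°C
2300–4400 m, saturated: Δz = 2.1 km ⇒ ΔT = -10.29°C; T = -16.05°C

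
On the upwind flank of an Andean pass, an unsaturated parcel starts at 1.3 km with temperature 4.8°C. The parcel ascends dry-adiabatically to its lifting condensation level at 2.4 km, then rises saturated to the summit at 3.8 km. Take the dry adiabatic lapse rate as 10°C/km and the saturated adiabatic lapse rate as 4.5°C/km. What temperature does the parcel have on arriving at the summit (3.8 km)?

Dry to 2400 m: -10 × 1.1 km = -11°C, so T = -6.2°C.
Saturated to 3800 m: -4.5 × 1.4 km = -6.3°C, so T = -12.5°C.

-12.5°C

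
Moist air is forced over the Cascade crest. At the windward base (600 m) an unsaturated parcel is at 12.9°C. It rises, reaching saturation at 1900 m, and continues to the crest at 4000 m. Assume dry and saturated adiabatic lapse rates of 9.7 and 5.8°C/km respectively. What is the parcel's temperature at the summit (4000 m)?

600–1900 m, dry: Δz = 1.3 km ⇒ ΔT = -12.61°C; T = 0.29°C
1900–4000 m, saturated: Δz = 2.1 km ⇒ ΔT = -12.18°C; T = -11.89°C

-11.89°C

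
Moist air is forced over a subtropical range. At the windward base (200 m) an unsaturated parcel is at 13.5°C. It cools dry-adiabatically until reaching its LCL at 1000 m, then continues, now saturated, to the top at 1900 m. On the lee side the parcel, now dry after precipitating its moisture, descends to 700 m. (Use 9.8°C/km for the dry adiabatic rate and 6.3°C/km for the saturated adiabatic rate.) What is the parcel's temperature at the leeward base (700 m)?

200 → 1000 m (dry, 9.8°C/km): ΔT = -9.8 × 0.8 = -7.84°C → T = 5.66°C
1000 → 1900 m (saturated, 6.3°C/km): ΔT = -6.3 × 0.9 = -5.67°C → T = -0.01°C
1900 → 700 m (dry descent, 9.8°C/km): ΔT = +9.8 × 1.2 = +11.76°C → T = 11.75°C

11.75°C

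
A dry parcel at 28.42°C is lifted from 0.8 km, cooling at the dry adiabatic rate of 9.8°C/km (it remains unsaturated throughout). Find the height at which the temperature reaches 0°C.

3.7 km

Height above start = (28.42 − 0) / 9.8 = 2.9 km
Altitude = 800 m + 2900 m = 3700 m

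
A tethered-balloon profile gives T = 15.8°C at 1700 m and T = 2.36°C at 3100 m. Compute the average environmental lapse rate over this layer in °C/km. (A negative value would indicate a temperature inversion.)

9.6°C/km

Γ = −ΔT/Δz = (15.8 − 2.36) / (3100 − 1700) m
  = 13.44°C / 1.4 km = 9.6°C/km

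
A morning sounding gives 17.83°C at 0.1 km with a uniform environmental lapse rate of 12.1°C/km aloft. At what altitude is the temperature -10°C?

Height above start = (17.83 − (-10)) / 12.1 = 2.3 km
Altitude = 100 m + 2300 m = 2400 m

2.4 km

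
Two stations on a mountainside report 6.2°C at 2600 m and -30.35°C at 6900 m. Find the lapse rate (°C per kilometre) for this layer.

8.5°C/km

Γ = −ΔT/Δz = (6.2 − (-30.35)) / (6900 − 2600) m
  = 36.55°C / 4.3 km = 8.5°C/km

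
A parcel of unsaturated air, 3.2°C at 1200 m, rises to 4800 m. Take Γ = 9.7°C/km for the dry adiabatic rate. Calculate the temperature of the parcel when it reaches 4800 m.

-31.72°C

1200–4800 m, dry adiabatic: Δz = 3.6 km ⇒ ΔT = -34.92°C; T = -31.72°C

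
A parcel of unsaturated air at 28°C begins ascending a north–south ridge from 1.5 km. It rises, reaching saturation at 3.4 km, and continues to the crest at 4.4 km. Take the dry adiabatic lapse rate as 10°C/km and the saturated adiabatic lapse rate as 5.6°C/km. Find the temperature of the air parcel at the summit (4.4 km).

3.4°C

1500 → 3400 m (dry, 10°C/km): ΔT = -10 × 1.9 = -19°C → T = 9°C
3400 → 4400 m (saturated, 5.6°C/km): ΔT = -5.6 × 1 = -5.6°C → T = 3.4°C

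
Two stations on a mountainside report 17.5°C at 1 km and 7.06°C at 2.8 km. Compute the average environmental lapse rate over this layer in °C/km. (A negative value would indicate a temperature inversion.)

Γ = −ΔT/Δz = (17.5 − 7.06) / (2800 − 1000) m
  = 10.44°C / 1.8 km = 5.8°C/km

5.8°C/km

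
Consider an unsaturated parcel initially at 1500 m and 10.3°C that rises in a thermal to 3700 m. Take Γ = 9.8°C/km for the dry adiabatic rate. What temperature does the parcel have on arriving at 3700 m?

From 1500 m to 3700 m (dry adiabatic): cools by 9.8 × 2.2 = 21.56°C, giving -11.26°C.

-11.26°C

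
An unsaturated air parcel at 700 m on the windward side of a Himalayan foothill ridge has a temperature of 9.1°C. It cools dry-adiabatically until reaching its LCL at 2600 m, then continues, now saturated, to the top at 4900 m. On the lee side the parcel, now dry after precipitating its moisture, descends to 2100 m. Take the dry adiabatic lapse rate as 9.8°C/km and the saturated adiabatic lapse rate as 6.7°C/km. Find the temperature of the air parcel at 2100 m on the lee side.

From 700 m to 2600 m (dry): cools by 9.8 × 1.9 = 18.62°C, giving -9.52°C.
From 2600 m to 4900 m (saturated): cools by 6.7 × 2.3 = 15.41°C, giving -24.93°C.
From 4900 m to 2100 m (dry descent): warms by 9.8 × 2.8 = 27.44°C, giving 2.51°C.

2.51°C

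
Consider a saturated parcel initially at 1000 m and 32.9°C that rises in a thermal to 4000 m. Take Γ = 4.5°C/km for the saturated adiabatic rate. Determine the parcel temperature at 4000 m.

Saturated adiabatic to 4000 m: -4.5 × 3 km = -13.5°C, so T = 19.4°C.

19.4°C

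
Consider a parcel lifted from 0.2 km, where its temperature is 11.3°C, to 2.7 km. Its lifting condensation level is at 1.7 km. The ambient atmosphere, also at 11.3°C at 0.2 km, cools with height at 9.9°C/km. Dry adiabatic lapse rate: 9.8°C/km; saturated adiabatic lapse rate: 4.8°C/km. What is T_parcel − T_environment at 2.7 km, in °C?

Parcel:
  Dry to 1700 m: -9.8 × 1.5 km = -14.7°C, so T = -3.4°C.
  Saturated to 2700 m: -4.8 × 1 km = -4.8°C, so T = -8.2°C.
Environment:
  Environment to 2700 m: -9.9 × 2.5 km = -24.75°C, so T = -13.45°C.
T_parcel − T_env = -8.2 − (-13.45) = +5.25°C

+5.25°C (parcel warmer than environment)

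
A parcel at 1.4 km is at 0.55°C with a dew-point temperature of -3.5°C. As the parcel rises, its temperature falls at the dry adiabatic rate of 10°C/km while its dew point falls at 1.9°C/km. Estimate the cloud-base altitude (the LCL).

1.9 km

T and T_d converge at 10 − 1.9 = 8.1°C per km
Height above start = (0.55 − (-3.5)) / 8.1 = 0.5 km
LCL altitude = 1400 m + 500 m = 1900 m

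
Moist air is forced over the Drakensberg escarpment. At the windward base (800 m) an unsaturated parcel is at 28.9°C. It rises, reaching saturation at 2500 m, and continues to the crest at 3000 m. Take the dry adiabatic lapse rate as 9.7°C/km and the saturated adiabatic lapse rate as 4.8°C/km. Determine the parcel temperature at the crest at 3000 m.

800–2500 m, dry: Δz = 1.7 km ⇒ ΔT = -16.49°C; T = 12.41°C
2500–3000 m, saturated: Δz = 0.5 km ⇒ ΔT = -2.4°C; T = 10.01°C

10.01°C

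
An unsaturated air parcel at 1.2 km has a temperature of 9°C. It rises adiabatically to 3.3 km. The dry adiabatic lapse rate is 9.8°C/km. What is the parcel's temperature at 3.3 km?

1200 → 3300 m (dry adiabatic, 9.8°C/km): ΔT = -9.8 × 2.1 = -20.58°C → T = -11.58°C

-11.58°C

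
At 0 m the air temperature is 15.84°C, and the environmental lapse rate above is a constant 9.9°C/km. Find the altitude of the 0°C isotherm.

Height above start = (15.84 − 0) / 9.9 = 1.6 km
Altitude = 0 m + 1600 m = 1600 m

1600 m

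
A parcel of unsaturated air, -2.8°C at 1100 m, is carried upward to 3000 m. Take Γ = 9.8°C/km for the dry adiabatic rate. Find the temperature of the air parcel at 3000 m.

From 1100 m to 3000 m (dry adiabatic): cools by 9.8 × 1.9 = 18.62°C, giving -21.42°C.

-21.42°C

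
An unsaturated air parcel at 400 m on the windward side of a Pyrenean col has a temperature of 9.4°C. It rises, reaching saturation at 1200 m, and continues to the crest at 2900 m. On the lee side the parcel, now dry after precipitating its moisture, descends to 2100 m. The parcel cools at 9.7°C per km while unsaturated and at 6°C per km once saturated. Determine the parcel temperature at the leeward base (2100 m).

From 400 m to 1200 m (dry): cools by 9.7 × 0.8 = 7.76°C, giving 1.64°C.
From 1200 m to 2900 m (saturated): cools by 6 × 1.7 = 10.2°C, giving -8.56°C.
From 2900 m to 2100 m (dry descent): warms by 9.7 × 0.8 = 7.76°C, giving -0.8°C.

-0.8°C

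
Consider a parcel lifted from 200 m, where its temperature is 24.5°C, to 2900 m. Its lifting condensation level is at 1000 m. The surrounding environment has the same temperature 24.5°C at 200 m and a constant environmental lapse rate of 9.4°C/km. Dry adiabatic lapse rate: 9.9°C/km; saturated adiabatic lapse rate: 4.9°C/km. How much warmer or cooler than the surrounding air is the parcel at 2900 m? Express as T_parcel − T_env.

+8.15°C (parcel warmer than environment)

Parcel:
  200–1000 m, dry: Δz = 0.8 km ⇒ ΔT = -7.92°C; T = 16.58°C
  1000–2900 m, saturated: Δz = 1.9 km ⇒ ΔT = -9.31°C; T = 7.27°C
Environment:
  200–2900 m, environment: Δz = 2.7 km ⇒ ΔT = -25.38°C; T = -0.88°C
T_parcel − T_env = 7.27 − (-0.88) = +8.15°C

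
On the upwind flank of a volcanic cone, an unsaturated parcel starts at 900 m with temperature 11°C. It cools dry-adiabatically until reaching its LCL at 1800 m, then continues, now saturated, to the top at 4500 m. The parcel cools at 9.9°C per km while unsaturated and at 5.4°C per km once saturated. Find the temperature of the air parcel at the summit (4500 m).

Dry to 1800 m: -9.9 × 0.9 km = -8.91°C, so T = 2.09°C.
Saturated to 4500 m: -5.4 × 2.7 km = -14.58°C, so T = -12.49°C.

-12.49°C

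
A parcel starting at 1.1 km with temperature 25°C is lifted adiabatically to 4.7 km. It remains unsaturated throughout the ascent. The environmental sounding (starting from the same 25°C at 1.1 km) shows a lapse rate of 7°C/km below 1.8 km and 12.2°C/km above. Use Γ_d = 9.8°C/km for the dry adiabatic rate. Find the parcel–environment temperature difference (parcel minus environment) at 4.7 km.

+5°C (parcel warmer than environment)

Parcel:
  1100–4700 m, dry: Δz = 3.6 km ⇒ ΔT = -35.28°C; T = -10.28°C
Environment:
  1100–1800 m, environment, lower layer: Δz = 0.7 km ⇒ ΔT = -4.9°C; T = 20.1°C
  1800–4700 m, environment, upper layer: Δz = 2.9 km ⇒ ΔT = -35.38°C; T = -15.28°C
T_parcel − T_env = -10.28 − (-15.28) = +5°C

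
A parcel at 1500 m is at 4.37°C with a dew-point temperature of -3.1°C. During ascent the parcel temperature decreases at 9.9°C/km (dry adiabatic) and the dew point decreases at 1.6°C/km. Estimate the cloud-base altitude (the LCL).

T and T_d converge at 9.9 − 1.6 = 8.3°C per km
Height above start = (4.37 − (-3.1)) / 8.3 = 0.9 km
LCL altitude = 1500 m + 900 m = 2400 m

2400 m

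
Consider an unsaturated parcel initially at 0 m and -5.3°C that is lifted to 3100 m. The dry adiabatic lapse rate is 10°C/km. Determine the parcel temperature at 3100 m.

Dry adiabatic to 3100 m: -10 × 3.1 km = -31°C, so T = -36.3°C.

-36.3°C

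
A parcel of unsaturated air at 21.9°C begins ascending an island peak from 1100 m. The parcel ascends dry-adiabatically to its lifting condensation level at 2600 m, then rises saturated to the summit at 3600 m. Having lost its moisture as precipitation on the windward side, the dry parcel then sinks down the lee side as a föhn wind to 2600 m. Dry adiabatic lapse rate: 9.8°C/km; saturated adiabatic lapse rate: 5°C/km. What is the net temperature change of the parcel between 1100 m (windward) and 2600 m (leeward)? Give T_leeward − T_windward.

-9.9°C

From 1100 m to 2600 m (dry): cools by 9.8 × 1.5 = 14.7°C, giving 7.2°C.
From 2600 m to 3600 m (saturated): cools by 5 × 1 = 5°C, giving 2.2°C.
From 3600 m to 2600 m (dry descent): warms by 9.8 × 1 = 9.8°C, giving 12°C.
Net change vs windward start: 12 − 21.9 = -9.9°C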